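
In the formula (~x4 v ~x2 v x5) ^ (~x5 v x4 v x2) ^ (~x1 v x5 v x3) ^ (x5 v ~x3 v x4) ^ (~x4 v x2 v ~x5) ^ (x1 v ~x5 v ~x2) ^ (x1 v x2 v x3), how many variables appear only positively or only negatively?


A pure literal appears in only one polarity across all clauses.
No pure literals found.
Count = 0.

0


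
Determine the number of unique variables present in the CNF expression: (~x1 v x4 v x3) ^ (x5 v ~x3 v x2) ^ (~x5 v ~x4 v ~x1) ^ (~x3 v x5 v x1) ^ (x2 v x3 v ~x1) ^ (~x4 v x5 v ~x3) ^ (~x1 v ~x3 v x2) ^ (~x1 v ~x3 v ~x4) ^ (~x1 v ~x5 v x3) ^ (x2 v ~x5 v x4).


Identify each distinct variable in the formula.
Variables found: x1, x2, x3, x4, x5.
Total distinct variables = 5.

5


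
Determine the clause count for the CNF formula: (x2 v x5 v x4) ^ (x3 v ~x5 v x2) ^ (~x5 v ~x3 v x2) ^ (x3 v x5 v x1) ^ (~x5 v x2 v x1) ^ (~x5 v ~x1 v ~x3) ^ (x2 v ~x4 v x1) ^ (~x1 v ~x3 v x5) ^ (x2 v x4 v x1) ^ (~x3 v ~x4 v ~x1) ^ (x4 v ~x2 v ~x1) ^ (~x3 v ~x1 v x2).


Each group enclosed in parentheses joined by ^ is one clause.
Counting the conjuncts: 12 clauses.

12


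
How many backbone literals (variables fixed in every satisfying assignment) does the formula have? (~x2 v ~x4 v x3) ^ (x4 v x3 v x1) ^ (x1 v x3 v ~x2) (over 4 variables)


Find all satisfying assignments: 12 model(s).
Check which variables have the same value in every model.
No variable is fixed across all models.
Backbone size = 0.

0


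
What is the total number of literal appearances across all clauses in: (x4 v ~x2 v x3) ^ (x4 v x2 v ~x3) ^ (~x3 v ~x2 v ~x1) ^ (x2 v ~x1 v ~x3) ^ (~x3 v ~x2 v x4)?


Clause lengths: 3, 3, 3, 3, 3.
Sum = 3 + 3 + 3 + 3 + 3 = 15.

15


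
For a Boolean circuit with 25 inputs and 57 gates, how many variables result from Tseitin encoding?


The Tseitin transformation introduces one auxiliary variable per gate.
Total variables = inputs + gates = 25 + 57 = 82.

82


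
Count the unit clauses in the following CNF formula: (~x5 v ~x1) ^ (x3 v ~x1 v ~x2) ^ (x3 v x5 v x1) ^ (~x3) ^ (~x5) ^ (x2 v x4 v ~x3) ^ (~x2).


A unit clause contains exactly one literal.
Unit clauses found: (~x3), (~x5), (~x2).
Count = 3.

3


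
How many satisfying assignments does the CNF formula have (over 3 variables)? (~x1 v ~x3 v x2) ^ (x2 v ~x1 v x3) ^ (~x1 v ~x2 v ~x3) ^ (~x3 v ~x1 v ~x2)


Enumerate all 8 truth assignments over 3 variables.
Test each against every clause.
Satisfying assignments found: 5.

5


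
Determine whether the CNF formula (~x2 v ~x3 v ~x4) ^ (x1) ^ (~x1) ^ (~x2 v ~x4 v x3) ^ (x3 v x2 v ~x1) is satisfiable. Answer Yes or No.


Check all 16 possible truth assignments.
Number of satisfying assignments found: 0.
The formula is unsatisfiable.

No


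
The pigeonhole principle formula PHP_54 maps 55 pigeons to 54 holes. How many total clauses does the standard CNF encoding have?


The PHP encoding has two parts:
1) At-least-one-hole clauses: 55 (one per pigeon, each with 54 literals).
2) At-most-one-pigeon-per-hole clauses: 54 holes * C(55,2) = 54 * 1485 = 80190.
Total clauses = 55 + 80190 = 80245.

80245


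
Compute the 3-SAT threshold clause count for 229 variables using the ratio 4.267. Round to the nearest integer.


The 3-SAT phase transition occurs at approximately 4.267 clauses per variable.
m = 4.267 * 229 = 977.143.
Rounded to nearest integer: 977.

977


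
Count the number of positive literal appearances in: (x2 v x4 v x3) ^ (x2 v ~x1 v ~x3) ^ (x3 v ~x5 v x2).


Scan each clause for unnegated literals.
Clause 1: 3 positive; Clause 2: 1 positive; Clause 3: 2 positive.
Total positive literal occurrences = 6.

6


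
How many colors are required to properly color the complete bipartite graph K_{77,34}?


K_{77,34} is bipartite by definition: the two parts are independent sets, with every edge crossing between them.
Color all vertices in one part with color 1 and all vertices in the other part with color 2.
Since the graph has at least one edge, one color does not suffice.
Chromatic number = 2.

2


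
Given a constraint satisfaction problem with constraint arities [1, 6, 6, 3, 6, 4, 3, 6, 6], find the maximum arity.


The arities are: 1, 6, 6, 3, 6, 4, 3, 6, 6.
Scan for the maximum value.
Maximum arity = 6.

6


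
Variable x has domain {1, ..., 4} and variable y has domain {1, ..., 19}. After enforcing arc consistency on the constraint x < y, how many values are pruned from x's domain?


For the constraint x < y, x needs a supporting value in y's domain.
x can be at most 18 (one less than y's maximum).
Valid x values from domain: 4 out of 4.
Pruned = 4 - 4 = 0.

0


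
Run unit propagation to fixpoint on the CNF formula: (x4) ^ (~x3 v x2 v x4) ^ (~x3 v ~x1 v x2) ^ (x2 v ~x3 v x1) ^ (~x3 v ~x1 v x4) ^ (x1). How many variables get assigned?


Unit propagation repeatedly assigns the literal in any unit clause, then simplifies.
Assignments in order: x4 = T, x1 = T.
No further unit clauses remain.
Total variables assigned = 2.

2


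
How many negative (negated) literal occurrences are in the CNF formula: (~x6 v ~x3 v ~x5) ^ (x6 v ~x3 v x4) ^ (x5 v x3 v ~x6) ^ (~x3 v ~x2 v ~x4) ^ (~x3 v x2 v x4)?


Scan each clause for negated literals.
Clause 1: 3 negative; Clause 2: 1 negative; Clause 3: 1 negative; Clause 4: 3 negative; Clause 5: 1 negative.
Total negative literal occurrences = 9.

9


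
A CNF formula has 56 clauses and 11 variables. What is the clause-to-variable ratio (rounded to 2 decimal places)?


Clause-to-variable ratio = clauses / variables.
56 / 11 = 5.09.

5.09


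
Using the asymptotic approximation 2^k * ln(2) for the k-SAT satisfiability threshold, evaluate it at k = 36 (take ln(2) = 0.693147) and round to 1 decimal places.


Using the asymptotic formula: threshold ~ 2^k * ln(2).
2^36 = 68719476736.
68719476736 * 0.693147 = 47632699141.1.

47632699141.1


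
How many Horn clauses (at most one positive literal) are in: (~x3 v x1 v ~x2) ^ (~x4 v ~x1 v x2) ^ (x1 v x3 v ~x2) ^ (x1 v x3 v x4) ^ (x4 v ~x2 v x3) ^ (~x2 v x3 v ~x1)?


A Horn clause has at most one positive literal.
Clause 1: 1 positive lit(s) -> Horn
Clause 2: 1 positive lit(s) -> Horn
Clause 3: 2 positive lit(s) -> not Horn
Clause 4: 3 positive lit(s) -> not Horn
Clause 5: 2 positive lit(s) -> not Horn
Clause 6: 1 positive lit(s) -> Horn
Total Horn clauses = 3.

3


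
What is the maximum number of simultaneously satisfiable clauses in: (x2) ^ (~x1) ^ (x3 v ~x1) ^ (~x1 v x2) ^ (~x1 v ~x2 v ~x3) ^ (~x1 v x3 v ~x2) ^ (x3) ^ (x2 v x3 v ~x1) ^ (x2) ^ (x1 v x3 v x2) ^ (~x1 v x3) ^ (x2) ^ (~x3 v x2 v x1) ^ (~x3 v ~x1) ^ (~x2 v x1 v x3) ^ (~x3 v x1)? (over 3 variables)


Enumerate all 8 truth assignments.
For each, count how many of the 16 clauses are satisfied.
The formula is not fully satisfiable, so the maximum is below 16.
Maximum simultaneously satisfiable clauses = 15.

15


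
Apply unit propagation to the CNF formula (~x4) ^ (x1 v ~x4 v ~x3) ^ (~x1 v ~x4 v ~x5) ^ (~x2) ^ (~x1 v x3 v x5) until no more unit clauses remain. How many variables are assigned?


Unit propagation repeatedly assigns the literal in any unit clause, then simplifies.
Assignments in order: x4 = F, x2 = F.
No further unit clauses remain.
Total variables assigned = 2.

2


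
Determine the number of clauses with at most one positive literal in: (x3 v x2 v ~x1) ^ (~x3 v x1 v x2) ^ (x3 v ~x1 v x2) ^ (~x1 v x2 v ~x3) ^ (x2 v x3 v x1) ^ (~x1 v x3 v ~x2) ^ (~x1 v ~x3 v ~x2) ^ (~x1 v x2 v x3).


A Horn clause has at most one positive literal.
Clause 1: 2 positive lit(s) -> not Horn
Clause 2: 2 positive lit(s) -> not Horn
Clause 3: 2 positive lit(s) -> not Horn
Clause 4: 1 positive lit(s) -> Horn
Clause 5: 3 positive lit(s) -> not Horn
Clause 6: 1 positive lit(s) -> Horn
Clause 7: 0 positive lit(s) -> Horn
Clause 8: 2 positive lit(s) -> not Horn
Total Horn clauses = 3.

3


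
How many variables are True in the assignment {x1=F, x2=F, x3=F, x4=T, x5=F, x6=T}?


The weight is the number of variables assigned True.
True variables: x4, x6.
Weight = 2.

2


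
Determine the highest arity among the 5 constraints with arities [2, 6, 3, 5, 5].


The arities are: 2, 6, 3, 5, 5.
Scan for the maximum value.
Maximum arity = 6.

6


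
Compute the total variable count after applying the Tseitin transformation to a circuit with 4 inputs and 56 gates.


The Tseitin transformation introduces one auxiliary variable per gate.
Total variables = inputs + gates = 4 + 56 = 60.

60


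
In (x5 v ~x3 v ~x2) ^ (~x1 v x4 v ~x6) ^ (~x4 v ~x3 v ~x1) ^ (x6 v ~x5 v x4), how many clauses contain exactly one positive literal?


A definite clause has exactly one positive literal.
Clause 1: 1 positive -> definite
Clause 2: 1 positive -> definite
Clause 3: 0 positive -> not definite
Clause 4: 2 positive -> not definite
Definite clause count = 2.

2


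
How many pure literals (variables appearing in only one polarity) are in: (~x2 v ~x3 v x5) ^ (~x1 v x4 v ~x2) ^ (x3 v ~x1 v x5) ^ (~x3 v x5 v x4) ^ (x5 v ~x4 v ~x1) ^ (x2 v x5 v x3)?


A pure literal appears in only one polarity across all clauses.
Pure literals: x1 (negative only), x5 (positive only).
Count = 2.

2


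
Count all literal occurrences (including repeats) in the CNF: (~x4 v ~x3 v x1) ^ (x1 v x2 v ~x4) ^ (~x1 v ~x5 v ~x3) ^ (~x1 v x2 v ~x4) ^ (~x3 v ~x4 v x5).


Clause lengths: 3, 3, 3, 3, 3.
Sum = 3 + 3 + 3 + 3 + 3 = 15.

15


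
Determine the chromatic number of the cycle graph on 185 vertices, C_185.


An odd cycle cannot be 2-colored: alternating two colors around the cycle returns to the start with a conflict.
Since 185 is odd, three colors are required (and three suffice).
Chromatic number = 3.

3


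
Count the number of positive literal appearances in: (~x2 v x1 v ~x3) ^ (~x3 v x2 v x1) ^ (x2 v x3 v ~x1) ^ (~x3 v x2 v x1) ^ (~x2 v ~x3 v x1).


Scan each clause for unnegated literals.
Clause 1: 1 positive; Clause 2: 2 positive; Clause 3: 2 positive; Clause 4: 2 positive; Clause 5: 1 positive.
Total positive literal occurrences = 8.

8


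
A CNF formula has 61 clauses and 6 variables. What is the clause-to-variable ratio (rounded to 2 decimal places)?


Clause-to-variable ratio = clauses / variables.
61 / 6 = 10.17.

10.17


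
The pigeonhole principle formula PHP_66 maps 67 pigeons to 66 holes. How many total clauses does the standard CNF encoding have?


The PHP encoding has two parts:
1) At-least-one-hole clauses: 67 (one per pigeon, each with 66 literals).
2) At-most-one-pigeon-per-hole clauses: 66 holes * C(67,2) = 66 * 2211 = 145926.
Total clauses = 67 + 145926 = 145993.

145993


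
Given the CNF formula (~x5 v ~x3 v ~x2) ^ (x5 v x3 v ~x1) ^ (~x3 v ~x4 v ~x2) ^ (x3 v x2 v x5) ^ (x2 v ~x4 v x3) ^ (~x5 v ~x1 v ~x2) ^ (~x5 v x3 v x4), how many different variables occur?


Identify each distinct variable in the formula.
Variables found: x1, x2, x3, x4, x5.
Total distinct variables = 5.

5


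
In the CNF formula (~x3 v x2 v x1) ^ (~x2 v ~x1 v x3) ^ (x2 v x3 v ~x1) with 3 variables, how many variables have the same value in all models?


Find all satisfying assignments: 5 model(s).
Check which variables have the same value in every model.
No variable is fixed across all models.
Backbone size = 0.

0


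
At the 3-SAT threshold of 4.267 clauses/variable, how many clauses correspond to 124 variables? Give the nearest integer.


The 3-SAT phase transition occurs at approximately 4.267 clauses per variable.
m = 4.267 * 124 = 529.108.
Rounded to nearest integer: 529.

529


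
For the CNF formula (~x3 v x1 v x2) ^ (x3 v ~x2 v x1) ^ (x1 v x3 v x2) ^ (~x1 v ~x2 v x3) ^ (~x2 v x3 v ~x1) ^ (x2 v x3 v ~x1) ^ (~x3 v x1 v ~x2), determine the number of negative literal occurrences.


Scan each clause for negated literals.
Clause 1: 1 negative; Clause 2: 1 negative; Clause 3: 0 negative; Clause 4: 2 negative; Clause 5: 2 negative; Clause 6: 1 negative; Clause 7: 2 negative.
Total negative literal occurrences = 9.

9


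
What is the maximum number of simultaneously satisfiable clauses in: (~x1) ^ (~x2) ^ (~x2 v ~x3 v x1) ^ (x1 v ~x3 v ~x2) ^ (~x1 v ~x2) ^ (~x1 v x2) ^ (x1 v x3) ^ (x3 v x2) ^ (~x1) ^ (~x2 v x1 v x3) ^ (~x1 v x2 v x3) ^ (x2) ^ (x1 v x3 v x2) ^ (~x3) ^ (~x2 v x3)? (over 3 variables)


Enumerate all 8 truth assignments.
For each, count how many of the 15 clauses are satisfied.
The formula is not fully satisfiable, so the maximum is below 15.
Maximum simultaneously satisfiable clauses = 13.

13


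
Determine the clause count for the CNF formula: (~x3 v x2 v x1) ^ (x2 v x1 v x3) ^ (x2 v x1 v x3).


Each group enclosed in parentheses joined by ^ is one clause.
Counting the conjuncts: 3 clauses.

3


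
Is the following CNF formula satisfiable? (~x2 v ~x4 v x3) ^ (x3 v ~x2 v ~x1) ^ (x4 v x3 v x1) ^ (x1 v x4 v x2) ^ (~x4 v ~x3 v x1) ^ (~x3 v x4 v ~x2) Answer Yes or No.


Check all 16 possible truth assignments.
Number of satisfying assignments found: 6.
The formula is satisfiable.

Yes


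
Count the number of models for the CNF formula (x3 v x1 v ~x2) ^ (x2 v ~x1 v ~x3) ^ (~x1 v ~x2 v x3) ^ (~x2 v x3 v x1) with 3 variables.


Enumerate all 8 truth assignments over 3 variables.
Test each against every clause.
Satisfying assignments found: 5.

5


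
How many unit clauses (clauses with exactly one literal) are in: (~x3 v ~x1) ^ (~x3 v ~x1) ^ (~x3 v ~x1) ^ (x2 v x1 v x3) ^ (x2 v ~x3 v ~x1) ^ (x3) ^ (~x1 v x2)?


A unit clause contains exactly one literal.
Unit clauses found: (x3).
Count = 1.

1


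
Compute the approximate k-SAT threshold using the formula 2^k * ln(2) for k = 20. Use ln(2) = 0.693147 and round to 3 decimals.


Using the asymptotic formula: threshold ~ 2^k * ln(2).
2^20 = 1048576.
1048576 * 0.693147 = 726817.309.

726817.309


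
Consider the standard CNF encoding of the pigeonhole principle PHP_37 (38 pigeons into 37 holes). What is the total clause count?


The PHP encoding has two parts:
1) At-least-one-hole clauses: 38 (one per pigeon, each with 37 literals).
2) At-most-one-pigeon-per-hole clauses: 37 holes * C(38,2) = 37 * 703 = 26011.
Total clauses = 38 + 26011 = 26049.

26049


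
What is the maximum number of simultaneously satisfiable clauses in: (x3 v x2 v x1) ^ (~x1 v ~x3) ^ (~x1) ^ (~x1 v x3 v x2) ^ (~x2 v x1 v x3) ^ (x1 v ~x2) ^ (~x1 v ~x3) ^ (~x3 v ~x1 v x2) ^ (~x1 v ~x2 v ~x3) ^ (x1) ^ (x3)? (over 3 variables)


Enumerate all 8 truth assignments.
For each, count how many of the 11 clauses are satisfied.
The formula is not fully satisfiable, so the maximum is below 11.
Maximum simultaneously satisfiable clauses = 10.

10


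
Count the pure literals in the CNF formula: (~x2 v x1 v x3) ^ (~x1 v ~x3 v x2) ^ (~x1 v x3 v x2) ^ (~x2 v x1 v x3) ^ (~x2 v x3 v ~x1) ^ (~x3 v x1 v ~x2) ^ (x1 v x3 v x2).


A pure literal appears in only one polarity across all clauses.
No pure literals found.
Count = 0.

0


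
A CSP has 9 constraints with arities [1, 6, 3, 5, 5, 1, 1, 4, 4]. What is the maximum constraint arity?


The arities are: 1, 6, 3, 5, 5, 1, 1, 4, 4.
Scan for the maximum value.
Maximum arity = 6.

6


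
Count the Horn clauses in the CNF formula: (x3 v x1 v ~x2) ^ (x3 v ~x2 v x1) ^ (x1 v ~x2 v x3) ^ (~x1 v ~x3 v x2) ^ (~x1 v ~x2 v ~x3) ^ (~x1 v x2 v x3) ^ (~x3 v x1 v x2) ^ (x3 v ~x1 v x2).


A Horn clause has at most one positive literal.
Clause 1: 2 positive lit(s) -> not Horn
Clause 2: 2 positive lit(s) -> not Horn
Clause 3: 2 positive lit(s) -> not Horn
Clause 4: 1 positive lit(s) -> Horn
Clause 5: 0 positive lit(s) -> Horn
Clause 6: 2 positive lit(s) -> not Horn
Clause 7: 2 positive lit(s) -> not Horn
Clause 8: 2 positive lit(s) -> not Horn
Total Horn clauses = 2.

2


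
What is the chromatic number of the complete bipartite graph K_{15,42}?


K_{15,42} is bipartite by definition: the two parts are independent sets, with every edge crossing between them.
Color all vertices in one part with color 1 and all vertices in the other part with color 2.
Since the graph has at least one edge, one color does not suffice.
Chromatic number = 2.

2


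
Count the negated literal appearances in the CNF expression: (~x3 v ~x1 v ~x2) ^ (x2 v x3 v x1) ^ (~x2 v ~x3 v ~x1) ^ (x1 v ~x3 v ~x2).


Scan each clause for negated literals.
Clause 1: 3 negative; Clause 2: 0 negative; Clause 3: 3 negative; Clause 4: 2 negative.
Total negative literal occurrences = 8.

8


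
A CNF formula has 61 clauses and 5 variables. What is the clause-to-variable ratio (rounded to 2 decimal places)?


Clause-to-variable ratio = clauses / variables.
61 / 5 = 12.2.

12.2


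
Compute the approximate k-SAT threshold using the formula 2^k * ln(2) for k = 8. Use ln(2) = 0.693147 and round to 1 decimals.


Using the asymptotic formula: threshold ~ 2^k * ln(2).
2^8 = 256.
256 * 0.693147 = 177.4.

177.4


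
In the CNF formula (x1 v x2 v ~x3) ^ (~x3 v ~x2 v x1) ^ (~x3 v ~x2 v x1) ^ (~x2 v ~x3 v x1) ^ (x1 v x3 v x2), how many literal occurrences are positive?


Scan each clause for unnegated literals.
Clause 1: 2 positive; Clause 2: 1 positive; Clause 3: 1 positive; Clause 4: 1 positive; Clause 5: 3 positive.
Total positive literal occurrences = 8.

8


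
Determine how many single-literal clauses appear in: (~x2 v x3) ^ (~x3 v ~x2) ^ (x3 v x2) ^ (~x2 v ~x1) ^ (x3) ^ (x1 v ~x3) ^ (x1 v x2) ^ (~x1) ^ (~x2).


A unit clause contains exactly one literal.
Unit clauses found: (x3), (~x1), (~x2).
Count = 3.

3


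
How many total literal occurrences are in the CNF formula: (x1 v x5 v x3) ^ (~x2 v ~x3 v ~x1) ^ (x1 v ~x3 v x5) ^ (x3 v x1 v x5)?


Clause lengths: 3, 3, 3, 3.
Sum = 3 + 3 + 3 + 3 = 12.

12


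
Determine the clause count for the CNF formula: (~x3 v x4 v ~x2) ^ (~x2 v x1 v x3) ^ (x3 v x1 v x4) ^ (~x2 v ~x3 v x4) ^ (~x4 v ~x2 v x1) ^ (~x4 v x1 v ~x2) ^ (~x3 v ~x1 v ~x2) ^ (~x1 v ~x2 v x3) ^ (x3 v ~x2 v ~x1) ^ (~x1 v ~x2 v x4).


Each group enclosed in parentheses joined by ^ is one clause.
Counting the conjuncts: 10 clauses.

10


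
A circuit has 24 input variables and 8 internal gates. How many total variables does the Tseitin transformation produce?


The Tseitin transformation introduces one auxiliary variable per gate.
Total variables = inputs + gates = 24 + 8 = 32.

32


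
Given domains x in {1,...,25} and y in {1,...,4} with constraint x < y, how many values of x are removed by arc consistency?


For the constraint x < y, x needs a supporting value in y's domain.
x can be at most 3 (one less than y's maximum).
Valid x values from domain: 3 out of 25.
Pruned = 25 - 3 = 22.

22


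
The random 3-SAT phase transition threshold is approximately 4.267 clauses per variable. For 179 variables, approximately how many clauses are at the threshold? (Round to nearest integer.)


The 3-SAT phase transition occurs at approximately 4.267 clauses per variable.
m = 4.267 * 179 = 763.793.
Rounded to nearest integer: 764.

764


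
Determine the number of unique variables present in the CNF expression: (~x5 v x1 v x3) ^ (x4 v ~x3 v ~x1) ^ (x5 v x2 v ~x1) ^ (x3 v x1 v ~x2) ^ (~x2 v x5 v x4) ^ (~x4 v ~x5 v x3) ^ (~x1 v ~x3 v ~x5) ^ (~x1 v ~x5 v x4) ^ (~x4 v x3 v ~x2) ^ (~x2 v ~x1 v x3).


Identify each distinct variable in the formula.
Variables found: x1, x2, x3, x4, x5.
Total distinct variables = 5.

5


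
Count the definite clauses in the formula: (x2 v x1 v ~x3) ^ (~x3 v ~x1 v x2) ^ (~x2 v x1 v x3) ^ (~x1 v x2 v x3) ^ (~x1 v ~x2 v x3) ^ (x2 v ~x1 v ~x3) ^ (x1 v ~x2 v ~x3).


A definite clause has exactly one positive literal.
Clause 1: 2 positive -> not definite
Clause 2: 1 positive -> definite
Clause 3: 2 positive -> not definite
Clause 4: 2 positive -> not definite
Clause 5: 1 positive -> definite
Clause 6: 1 positive -> definite
Clause 7: 1 positive -> definite
Definite clause count = 4.

4


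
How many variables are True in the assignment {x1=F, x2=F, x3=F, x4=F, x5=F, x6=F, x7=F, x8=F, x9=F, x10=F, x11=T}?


The weight is the number of variables assigned True.
True variables: x11.
Weight = 1.

1


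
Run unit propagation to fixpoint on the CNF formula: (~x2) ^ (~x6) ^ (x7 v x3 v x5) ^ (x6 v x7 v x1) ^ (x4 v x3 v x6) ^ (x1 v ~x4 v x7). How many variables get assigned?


Unit propagation repeatedly assigns the literal in any unit clause, then simplifies.
Assignments in order: x2 = F, x6 = F.
No further unit clauses remain.
Total variables assigned = 2.

2


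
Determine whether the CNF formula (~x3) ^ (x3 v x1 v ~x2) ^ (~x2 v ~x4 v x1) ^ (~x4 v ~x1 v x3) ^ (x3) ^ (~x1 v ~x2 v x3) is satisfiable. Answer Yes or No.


Check all 16 possible truth assignments.
Number of satisfying assignments found: 0.
The formula is unsatisfiable.

No


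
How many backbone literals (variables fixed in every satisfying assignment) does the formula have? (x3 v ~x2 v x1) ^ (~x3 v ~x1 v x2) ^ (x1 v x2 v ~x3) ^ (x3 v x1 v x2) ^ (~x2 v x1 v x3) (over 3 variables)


Find all satisfying assignments: 4 model(s).
Check which variables have the same value in every model.
No variable is fixed across all models.
Backbone size = 0.

0


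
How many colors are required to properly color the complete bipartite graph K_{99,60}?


K_{99,60} is bipartite by definition: the two parts are independent sets, with every edge crossing between them.
Color all vertices in one part with color 1 and all vertices in the other part with color 2.
Since the graph has at least one edge, one color does not suffice.
Chromatic number = 2.

2


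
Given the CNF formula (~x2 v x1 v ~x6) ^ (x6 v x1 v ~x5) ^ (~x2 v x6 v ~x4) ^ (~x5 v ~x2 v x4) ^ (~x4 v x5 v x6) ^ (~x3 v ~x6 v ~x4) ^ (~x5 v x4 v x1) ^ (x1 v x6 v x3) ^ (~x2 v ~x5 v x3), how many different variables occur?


Identify each distinct variable in the formula.
Variables found: x1, x2, x3, x4, x5, x6.
Total distinct variables = 6.

6


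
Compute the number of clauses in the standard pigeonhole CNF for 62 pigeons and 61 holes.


The PHP encoding has two parts:
1) At-least-one-hole clauses: 62 (one per pigeon, each with 61 literals).
2) At-most-one-pigeon-per-hole clauses: 61 holes * C(62,2) = 61 * 1891 = 115351.
Total clauses = 62 + 115351 = 115413.

115413


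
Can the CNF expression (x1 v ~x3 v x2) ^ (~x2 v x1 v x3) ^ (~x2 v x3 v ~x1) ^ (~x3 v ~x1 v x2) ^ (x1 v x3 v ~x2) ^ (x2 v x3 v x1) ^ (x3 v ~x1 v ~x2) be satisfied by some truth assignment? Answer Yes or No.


Check all 8 possible truth assignments.
Number of satisfying assignments found: 3.
The formula is satisfiable.

Yes


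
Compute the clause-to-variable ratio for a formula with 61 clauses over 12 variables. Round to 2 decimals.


Clause-to-variable ratio = clauses / variables.
61 / 12 = 5.08.

5.08


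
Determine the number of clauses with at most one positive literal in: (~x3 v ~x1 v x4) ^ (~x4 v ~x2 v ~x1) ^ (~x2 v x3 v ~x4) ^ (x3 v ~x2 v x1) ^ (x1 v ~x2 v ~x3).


A Horn clause has at most one positive literal.
Clause 1: 1 positive lit(s) -> Horn
Clause 2: 0 positive lit(s) -> Horn
Clause 3: 1 positive lit(s) -> Horn
Clause 4: 2 positive lit(s) -> not Horn
Clause 5: 1 positive lit(s) -> Horn
Total Horn clauses = 4.

4


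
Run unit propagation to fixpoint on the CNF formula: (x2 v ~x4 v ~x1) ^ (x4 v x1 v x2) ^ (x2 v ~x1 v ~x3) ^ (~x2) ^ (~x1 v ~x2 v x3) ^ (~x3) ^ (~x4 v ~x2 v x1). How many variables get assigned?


Unit propagation repeatedly assigns the literal in any unit clause, then simplifies.
Assignments in order: x2 = F, x3 = F.
No further unit clauses remain.
Total variables assigned = 2.

2


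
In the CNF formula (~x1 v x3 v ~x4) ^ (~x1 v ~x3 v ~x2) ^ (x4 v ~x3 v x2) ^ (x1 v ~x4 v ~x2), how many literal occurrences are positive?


Scan each clause for unnegated literals.
Clause 1: 1 positive; Clause 2: 0 positive; Clause 3: 2 positive; Clause 4: 1 positive.
Total positive literal occurrences = 4.

4


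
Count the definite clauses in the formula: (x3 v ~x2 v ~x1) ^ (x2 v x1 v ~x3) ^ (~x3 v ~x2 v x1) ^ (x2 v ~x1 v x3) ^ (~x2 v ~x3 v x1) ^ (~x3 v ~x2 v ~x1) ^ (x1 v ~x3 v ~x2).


A definite clause has exactly one positive literal.
Clause 1: 1 positive -> definite
Clause 2: 2 positive -> not definite
Clause 3: 1 positive -> definite
Clause 4: 2 positive -> not definite
Clause 5: 1 positive -> definite
Clause 6: 0 positive -> not definite
Clause 7: 1 positive -> definite
Definite clause count = 4.

4


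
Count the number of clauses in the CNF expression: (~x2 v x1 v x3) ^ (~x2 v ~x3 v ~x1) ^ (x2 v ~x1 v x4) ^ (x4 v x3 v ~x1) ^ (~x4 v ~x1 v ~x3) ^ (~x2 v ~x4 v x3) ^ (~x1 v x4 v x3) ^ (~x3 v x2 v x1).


Each group enclosed in parentheses joined by ^ is one clause.
Counting the conjuncts: 8 clauses.

8


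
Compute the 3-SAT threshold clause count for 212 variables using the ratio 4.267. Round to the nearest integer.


The 3-SAT phase transition occurs at approximately 4.267 clauses per variable.
m = 4.267 * 212 = 904.604.
Rounded to nearest integer: 905.

905


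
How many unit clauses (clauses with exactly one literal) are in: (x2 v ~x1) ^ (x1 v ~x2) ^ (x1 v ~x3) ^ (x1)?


A unit clause contains exactly one literal.
Unit clauses found: (x1).
Count = 1.

1


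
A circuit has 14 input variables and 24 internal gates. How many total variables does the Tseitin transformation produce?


The Tseitin transformation introduces one auxiliary variable per gate.
Total variables = inputs + gates = 14 + 24 = 38.

38


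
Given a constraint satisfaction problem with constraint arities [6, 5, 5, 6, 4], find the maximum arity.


The arities are: 6, 5, 5, 6, 4.
Scan for the maximum value.
Maximum arity = 6.

6


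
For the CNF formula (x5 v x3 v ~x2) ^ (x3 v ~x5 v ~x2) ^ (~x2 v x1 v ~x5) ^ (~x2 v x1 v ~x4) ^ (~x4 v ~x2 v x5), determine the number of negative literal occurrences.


Scan each clause for negated literals.
Clause 1: 1 negative; Clause 2: 2 negative; Clause 3: 2 negative; Clause 4: 2 negative; Clause 5: 2 negative.
Total negative literal occurrences = 9.

9


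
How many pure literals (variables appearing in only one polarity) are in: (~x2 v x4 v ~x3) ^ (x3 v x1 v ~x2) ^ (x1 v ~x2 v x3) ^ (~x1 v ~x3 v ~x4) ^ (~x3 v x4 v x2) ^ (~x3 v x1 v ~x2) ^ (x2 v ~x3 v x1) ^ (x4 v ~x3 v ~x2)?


A pure literal appears in only one polarity across all clauses.
No pure literals found.
Count = 0.

0


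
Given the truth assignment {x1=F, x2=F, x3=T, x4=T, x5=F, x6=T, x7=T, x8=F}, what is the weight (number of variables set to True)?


The weight is the number of variables assigned True.
True variables: x3, x4, x6, x7.
Weight = 4.

4


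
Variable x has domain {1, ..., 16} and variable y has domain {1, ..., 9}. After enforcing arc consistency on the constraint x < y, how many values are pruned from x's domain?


For the constraint x < y, x needs a supporting value in y's domain.
x can be at most 8 (one less than y's maximum).
Valid x values from domain: 8 out of 16.
Pruned = 16 - 8 = 8.

8


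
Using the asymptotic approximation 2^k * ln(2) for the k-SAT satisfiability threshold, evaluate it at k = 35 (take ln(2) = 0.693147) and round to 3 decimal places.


Using the asymptotic formula: threshold ~ 2^k * ln(2).
2^35 = 34359738368.
34359738368 * 0.693147 = 23816349570.564.

23816349570.564


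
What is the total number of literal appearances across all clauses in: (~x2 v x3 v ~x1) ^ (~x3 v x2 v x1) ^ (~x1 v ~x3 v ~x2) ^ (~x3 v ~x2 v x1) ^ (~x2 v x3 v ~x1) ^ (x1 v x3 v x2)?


Clause lengths: 3, 3, 3, 3, 3, 3.
Sum = 3 + 3 + 3 + 3 + 3 + 3 = 18.

18


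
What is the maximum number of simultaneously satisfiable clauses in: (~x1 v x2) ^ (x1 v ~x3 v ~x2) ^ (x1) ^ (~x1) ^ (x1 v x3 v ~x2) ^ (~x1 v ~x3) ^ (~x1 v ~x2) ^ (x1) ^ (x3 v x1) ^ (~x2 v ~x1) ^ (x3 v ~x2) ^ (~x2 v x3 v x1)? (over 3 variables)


Enumerate all 8 truth assignments.
For each, count how many of the 12 clauses are satisfied.
The formula is not fully satisfiable, so the maximum is below 12.
Maximum simultaneously satisfiable clauses = 10.

10


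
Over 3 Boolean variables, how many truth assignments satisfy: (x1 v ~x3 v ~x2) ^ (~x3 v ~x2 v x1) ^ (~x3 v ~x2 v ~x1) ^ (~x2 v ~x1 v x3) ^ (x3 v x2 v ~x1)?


Enumerate all 8 truth assignments over 3 variables.
Test each against every clause.
Satisfying assignments found: 4.

4


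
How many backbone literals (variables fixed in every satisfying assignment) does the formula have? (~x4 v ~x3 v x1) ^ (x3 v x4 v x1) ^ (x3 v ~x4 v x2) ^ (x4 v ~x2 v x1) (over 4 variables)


Find all satisfying assignments: 9 model(s).
Check which variables have the same value in every model.
No variable is fixed across all models.
Backbone size = 0.

0


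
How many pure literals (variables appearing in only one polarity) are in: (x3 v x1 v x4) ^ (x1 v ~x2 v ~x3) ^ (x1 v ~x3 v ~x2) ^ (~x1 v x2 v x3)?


A pure literal appears in only one polarity across all clauses.
Pure literals: x4 (positive only).
Count = 1.

1


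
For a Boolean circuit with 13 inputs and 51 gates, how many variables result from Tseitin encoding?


The Tseitin transformation introduces one auxiliary variable per gate.
Total variables = inputs + gates = 13 + 51 = 64.

64


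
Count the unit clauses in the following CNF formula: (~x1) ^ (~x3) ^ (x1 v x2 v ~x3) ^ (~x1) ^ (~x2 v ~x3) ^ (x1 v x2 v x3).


A unit clause contains exactly one literal.
Unit clauses found: (~x1), (~x3), (~x1).
Count = 3.

3


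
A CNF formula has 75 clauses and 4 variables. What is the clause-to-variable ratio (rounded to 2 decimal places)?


Clause-to-variable ratio = clauses / variables.
75 / 4 = 18.75.

18.75


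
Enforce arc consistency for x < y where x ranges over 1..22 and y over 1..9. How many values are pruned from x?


For the constraint x < y, x needs a supporting value in y's domain.
x can be at most 8 (one less than y's maximum).
Valid x values from domain: 8 out of 22.
Pruned = 22 - 8 = 14.

14


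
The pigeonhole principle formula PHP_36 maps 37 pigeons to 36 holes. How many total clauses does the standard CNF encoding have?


The PHP encoding has two parts:
1) At-least-one-hole clauses: 37 (one per pigeon, each with 36 literals).
2) At-most-one-pigeon-per-hole clauses: 36 holes * C(37,2) = 36 * 666 = 23976.
Total clauses = 37 + 23976 = 24013.

24013


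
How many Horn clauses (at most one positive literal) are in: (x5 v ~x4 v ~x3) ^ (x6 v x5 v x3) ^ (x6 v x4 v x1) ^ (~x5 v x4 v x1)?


A Horn clause has at most one positive literal.
Clause 1: 1 positive lit(s) -> Horn
Clause 2: 3 positive lit(s) -> not Horn
Clause 3: 3 positive lit(s) -> not Horn
Clause 4: 2 positive lit(s) -> not Horn
Total Horn clauses = 1.

1


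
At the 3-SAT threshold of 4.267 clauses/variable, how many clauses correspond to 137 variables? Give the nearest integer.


The 3-SAT phase transition occurs at approximately 4.267 clauses per variable.
m = 4.267 * 137 = 584.579.
Rounded to nearest integer: 585.

585


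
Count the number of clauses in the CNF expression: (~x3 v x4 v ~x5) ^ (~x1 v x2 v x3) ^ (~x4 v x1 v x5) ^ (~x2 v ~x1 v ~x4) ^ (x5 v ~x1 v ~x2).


Each group enclosed in parentheses joined by ^ is one clause.
Counting the conjuncts: 5 clauses.

5


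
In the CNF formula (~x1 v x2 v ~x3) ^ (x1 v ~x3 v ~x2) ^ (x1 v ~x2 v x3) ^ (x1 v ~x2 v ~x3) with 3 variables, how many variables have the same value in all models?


Find all satisfying assignments: 5 model(s).
Check which variables have the same value in every model.
No variable is fixed across all models.
Backbone size = 0.

0


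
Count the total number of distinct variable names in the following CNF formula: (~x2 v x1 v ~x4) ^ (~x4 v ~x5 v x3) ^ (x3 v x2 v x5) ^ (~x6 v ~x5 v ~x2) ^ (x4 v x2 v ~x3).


Identify each distinct variable in the formula.
Variables found: x1, x2, x3, x4, x5, x6.
Total distinct variables = 6.

6


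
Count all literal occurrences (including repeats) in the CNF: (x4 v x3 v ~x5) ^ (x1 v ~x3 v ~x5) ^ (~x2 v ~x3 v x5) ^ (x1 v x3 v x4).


Clause lengths: 3, 3, 3, 3.
Sum = 3 + 3 + 3 + 3 = 12.

12


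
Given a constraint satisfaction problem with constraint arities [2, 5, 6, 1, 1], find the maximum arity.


The arities are: 2, 5, 6, 1, 1.
Scan for the maximum value.
Maximum arity = 6.

6


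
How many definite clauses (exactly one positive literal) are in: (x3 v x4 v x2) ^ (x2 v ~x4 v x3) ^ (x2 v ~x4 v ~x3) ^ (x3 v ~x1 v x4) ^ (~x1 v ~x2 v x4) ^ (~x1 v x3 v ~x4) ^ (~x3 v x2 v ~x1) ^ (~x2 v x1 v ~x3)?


A definite clause has exactly one positive literal.
Clause 1: 3 positive -> not definite
Clause 2: 2 positive -> not definite
Clause 3: 1 positive -> definite
Clause 4: 2 positive -> not definite
Clause 5: 1 positive -> definite
Clause 6: 1 positive -> definite
Clause 7: 1 positive -> definite
Clause 8: 1 positive -> definite
Definite clause count = 5.

5


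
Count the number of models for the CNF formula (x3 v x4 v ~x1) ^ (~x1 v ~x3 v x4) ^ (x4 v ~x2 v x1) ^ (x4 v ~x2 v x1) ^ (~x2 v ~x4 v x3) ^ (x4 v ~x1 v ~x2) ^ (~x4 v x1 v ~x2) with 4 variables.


Enumerate all 16 truth assignments over 4 variables.
Test each against every clause.
Satisfying assignments found: 7.

7


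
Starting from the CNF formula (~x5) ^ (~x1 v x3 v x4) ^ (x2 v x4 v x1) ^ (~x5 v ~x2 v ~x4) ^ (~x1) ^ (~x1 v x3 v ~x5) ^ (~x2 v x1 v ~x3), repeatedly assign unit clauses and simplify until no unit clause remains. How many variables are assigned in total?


Unit propagation repeatedly assigns the literal in any unit clause, then simplifies.
Assignments in order: x5 = F, x1 = F.
No further unit clauses remain.
Total variables assigned = 2.

2


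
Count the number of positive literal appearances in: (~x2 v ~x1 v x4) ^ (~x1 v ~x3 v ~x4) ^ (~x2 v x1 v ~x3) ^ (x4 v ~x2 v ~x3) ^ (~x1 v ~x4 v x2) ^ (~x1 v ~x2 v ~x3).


Scan each clause for unnegated literals.
Clause 1: 1 positive; Clause 2: 0 positive; Clause 3: 1 positive; Clause 4: 1 positive; Clause 5: 1 positive; Clause 6: 0 positive.
Total positive literal occurrences = 4.

4


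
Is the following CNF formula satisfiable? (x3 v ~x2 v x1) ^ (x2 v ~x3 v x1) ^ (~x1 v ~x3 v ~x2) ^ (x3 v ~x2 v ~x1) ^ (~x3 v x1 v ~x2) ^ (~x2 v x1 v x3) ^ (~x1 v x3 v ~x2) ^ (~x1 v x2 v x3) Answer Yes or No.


Check all 8 possible truth assignments.
Number of satisfying assignments found: 2.
The formula is satisfiable.

Yes


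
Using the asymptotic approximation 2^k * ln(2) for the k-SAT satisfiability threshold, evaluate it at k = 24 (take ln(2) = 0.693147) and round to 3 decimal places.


Using the asymptotic formula: threshold ~ 2^k * ln(2).
2^24 = 16777216.
16777216 * 0.693147 = 11629076.939.

11629076.939


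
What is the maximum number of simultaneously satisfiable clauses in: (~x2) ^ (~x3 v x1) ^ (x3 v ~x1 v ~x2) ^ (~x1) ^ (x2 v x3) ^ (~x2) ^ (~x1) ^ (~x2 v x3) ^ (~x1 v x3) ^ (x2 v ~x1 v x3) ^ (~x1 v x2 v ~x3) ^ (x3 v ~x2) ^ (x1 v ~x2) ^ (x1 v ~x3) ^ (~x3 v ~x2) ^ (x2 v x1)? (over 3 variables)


Enumerate all 8 truth assignments.
For each, count how many of the 16 clauses are satisfied.
The formula is not fully satisfiable, so the maximum is below 16.
Maximum simultaneously satisfiable clauses = 14.

14


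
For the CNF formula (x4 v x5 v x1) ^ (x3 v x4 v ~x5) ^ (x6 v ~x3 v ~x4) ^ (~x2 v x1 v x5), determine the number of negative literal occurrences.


Scan each clause for negated literals.
Clause 1: 0 negative; Clause 2: 1 negative; Clause 3: 2 negative; Clause 4: 1 negative.
Total negative literal occurrences = 4.

4


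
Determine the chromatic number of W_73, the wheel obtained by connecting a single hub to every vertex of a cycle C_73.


W_73 consists of the cycle C_73 together with a hub vertex adjacent to every cycle vertex.
The cycle C_73 needs 3 colors (odd cycle -> 3).
The hub is adjacent to every cycle vertex, so it must receive a new color distinct from all of them.
Chromatic number = 3 + 1 = 4.

4


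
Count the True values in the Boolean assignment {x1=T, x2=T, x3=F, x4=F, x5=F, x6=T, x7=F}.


The weight is the number of variables assigned True.
True variables: x1, x2, x6.
Weight = 3.

3


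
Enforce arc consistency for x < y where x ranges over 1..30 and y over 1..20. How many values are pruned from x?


For the constraint x < y, x needs a supporting value in y's domain.
x can be at most 19 (one less than y's maximum).
Valid x values from domain: 19 out of 30.
Pruned = 30 - 19 = 11.

11


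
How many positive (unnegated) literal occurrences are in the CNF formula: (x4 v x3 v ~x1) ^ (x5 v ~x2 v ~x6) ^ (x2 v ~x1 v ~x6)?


Scan each clause for unnegated literals.
Clause 1: 2 positive; Clause 2: 1 positive; Clause 3: 1 positive.
Total positive literal occurrences = 4.

4


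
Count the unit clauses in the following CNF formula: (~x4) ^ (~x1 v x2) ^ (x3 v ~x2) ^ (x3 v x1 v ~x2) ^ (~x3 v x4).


A unit clause contains exactly one literal.
Unit clauses found: (~x4).
Count = 1.

1


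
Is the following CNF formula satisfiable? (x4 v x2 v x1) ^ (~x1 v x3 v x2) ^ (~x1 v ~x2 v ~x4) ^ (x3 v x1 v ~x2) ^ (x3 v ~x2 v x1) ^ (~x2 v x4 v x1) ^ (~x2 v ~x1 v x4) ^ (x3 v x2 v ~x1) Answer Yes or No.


Check all 16 possible truth assignments.
Number of satisfying assignments found: 5.
The formula is satisfiable.

Yes


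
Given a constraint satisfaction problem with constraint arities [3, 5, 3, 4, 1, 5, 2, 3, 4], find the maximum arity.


The arities are: 3, 5, 3, 4, 1, 5, 2, 3, 4.
Scan for the maximum value.
Maximum arity = 5.

5


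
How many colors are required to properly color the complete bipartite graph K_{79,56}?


K_{79,56} is bipartite by definition: the two parts are independent sets, with every edge crossing between them.
Color all vertices in one part with color 1 and all vertices in the other part with color 2.
Since the graph has at least one edge, one color does not suffice.
Chromatic number = 2.

2


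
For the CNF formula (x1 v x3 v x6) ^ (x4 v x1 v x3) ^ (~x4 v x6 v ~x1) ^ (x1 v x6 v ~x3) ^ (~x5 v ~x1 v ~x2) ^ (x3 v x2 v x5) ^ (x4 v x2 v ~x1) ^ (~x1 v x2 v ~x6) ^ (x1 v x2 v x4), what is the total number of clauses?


Each group enclosed in parentheses joined by ^ is one clause.
Counting the conjuncts: 9 clauses.

9


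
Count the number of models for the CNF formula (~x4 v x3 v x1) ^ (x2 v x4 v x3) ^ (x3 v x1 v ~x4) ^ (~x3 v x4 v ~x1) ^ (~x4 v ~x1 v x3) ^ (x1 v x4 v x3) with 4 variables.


Enumerate all 16 truth assignments over 4 variables.
Test each against every clause.
Satisfying assignments found: 7.

7


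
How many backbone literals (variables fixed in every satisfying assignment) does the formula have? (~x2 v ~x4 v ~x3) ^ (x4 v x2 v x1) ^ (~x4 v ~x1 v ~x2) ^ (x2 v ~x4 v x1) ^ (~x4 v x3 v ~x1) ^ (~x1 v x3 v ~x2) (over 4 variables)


Find all satisfying assignments: 7 model(s).
Check which variables have the same value in every model.
No variable is fixed across all models.
Backbone size = 0.

0


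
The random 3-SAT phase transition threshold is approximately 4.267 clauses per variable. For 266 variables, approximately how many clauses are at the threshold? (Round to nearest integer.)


The 3-SAT phase transition occurs at approximately 4.267 clauses per variable.
m = 4.267 * 266 = 1135.022.
Rounded to nearest integer: 1135.

1135


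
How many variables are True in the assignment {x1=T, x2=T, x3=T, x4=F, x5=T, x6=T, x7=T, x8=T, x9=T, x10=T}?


The weight is the number of variables assigned True.
True variables: x1, x2, x3, x5, x6, x7, x8, x9, x10.
Weight = 9.

9


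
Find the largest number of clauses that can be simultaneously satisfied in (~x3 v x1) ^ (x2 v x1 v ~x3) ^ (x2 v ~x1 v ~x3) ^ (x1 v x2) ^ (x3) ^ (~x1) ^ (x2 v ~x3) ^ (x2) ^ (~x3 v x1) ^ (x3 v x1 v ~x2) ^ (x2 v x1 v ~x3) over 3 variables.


Enumerate all 8 truth assignments.
For each, count how many of the 11 clauses are satisfied.
The formula is not fully satisfiable, so the maximum is below 11.
Maximum simultaneously satisfiable clauses = 10.

10


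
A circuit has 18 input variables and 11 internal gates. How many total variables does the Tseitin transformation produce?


The Tseitin transformation introduces one auxiliary variable per gate.
Total variables = inputs + gates = 18 + 11 = 29.

29
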